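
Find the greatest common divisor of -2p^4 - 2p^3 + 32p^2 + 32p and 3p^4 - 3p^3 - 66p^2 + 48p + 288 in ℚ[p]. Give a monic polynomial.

Euclidean algorithm in ℚ[p]:
  -2p^4 - 2p^3 + 32p^2 + 32p = (-2/3)(3p^4 - 3p^3 - 66p^2 + 48p + 288) + (-4p^3 - 12p^2 + 64p + 192)
  3p^4 - 3p^3 - 66p^2 + 48p + 288 = (-(3/4)p + 3)(-4p^3 - 12p^2 + 64p + 192) + (18p^2 - 288)
  -4p^3 - 12p^2 + 64p + 192 = (-(2/9)p - 2/3)(18p^2 - 288) + (0)
Last nonzero remainder: 18p^2 - 288. Dividing through by 18 gives the monic gcd p^2 - 16.

p^2 - 16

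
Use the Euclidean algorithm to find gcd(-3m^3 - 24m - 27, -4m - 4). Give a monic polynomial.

m + 1

Euclidean algorithm in ℚ[m]:
  -3m^3 - 24m - 27 = ((3/4)m^2 - (3/4)m + 27/4)(-4m - 4) + (0)
Last nonzero remainder: -4m - 4. Dividing through by -4 gives the monic gcd m + 1.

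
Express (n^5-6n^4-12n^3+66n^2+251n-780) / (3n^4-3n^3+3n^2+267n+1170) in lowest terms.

(n^3-12n^2+47n-60)/(3n^2-21n+90)

By polynomial division,
  n^5-6n^4-12n^3+66n^2+251n-780 = ((1/3)n-5/3)(3n^4-3n^3+3n^2+267n+1170) + (-18n^3-18n^2+306n+1170)
  3n^4-3n^3+3n^2+267n+1170 = (-(1/6)n+1/3)(-18n^3-18n^2+306n+1170) + (60n^2+360n+780)
  -18n^3-18n^2+306n+1170 = (-(3/10)n+3/2)(60n^2+360n+780) + (0)
Last nonzero remainder: 60n^2+360n+780. Dividing through by 60 gives the monic gcd n^2+6n+13.
Cancel n^2+6n+13 from numerator and denominator to get the reduced form.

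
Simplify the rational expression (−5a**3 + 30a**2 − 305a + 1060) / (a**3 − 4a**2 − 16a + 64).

(−5a**2 + 10a − 265)/(a**2 − 16)

Euclidean algorithm in ℚ[a]:
  −5a**3 + 30a**2 − 305a + 1060 = (−5)(a**3 − 4a**2 − 16a + 64) + (10a**2 − 385a + 1380)
  a**3 − 4a**2 − 16a + 64 = ((1/10)a + 69/20)(10a**2 − 385a + 1380) + ((4697/4)a − 4697)
  10a**2 − 385a + 1380 = ((40/4697)a − 1380/4697)((4697/4)a − 4697) + (0)
Last nonzero remainder: (4697/4)a − 4697. Dividing through by 4697/4 gives the monic gcd a − 4.
Cancel a − 4 from numerator and denominator to get the reduced form.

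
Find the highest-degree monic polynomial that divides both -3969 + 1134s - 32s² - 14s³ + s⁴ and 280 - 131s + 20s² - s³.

-7 + s

By polynomial division,
  s⁴ - 14s³ - 32s² + 1134s - 3969 = (-s - 6)(-s³ + 20s² - 131s + 280) + (-43s² + 628s - 2289)
  -s³ + 20s² - 131s + 280 = ((1/43)s - 232/1849)(-43s² + 628s - 2289) + ((1904/1849)s - 13328/1849)
  -43s² + 628s - 2289 = (-(79507/1904)s + 604623/1904)((1904/1849)s - 13328/1849) + (0)
Last nonzero remainder: (1904/1849)s - 13328/1849. Dividing through by 1904/1849 gives the monic gcd s - 7.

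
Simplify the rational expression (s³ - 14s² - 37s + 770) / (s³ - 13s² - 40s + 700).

(s - 11)/(s - 10)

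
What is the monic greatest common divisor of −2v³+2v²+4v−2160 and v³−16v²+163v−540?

By polynomial division,
  −2v³+2v²+4v−2160 = (−2)(v³−16v²+163v−540) + (−30v²+330v−3240)
  v³−16v²+163v−540 = (−(1/30)v+1/6)(−30v²+330v−3240) + (0)
Last nonzero remainder: −30v²+330v−3240. Dividing through by −30 gives the monic gcd v²−11v+108.

v²−11v+108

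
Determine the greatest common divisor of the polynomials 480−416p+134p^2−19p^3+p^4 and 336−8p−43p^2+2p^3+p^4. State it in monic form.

16−8p+p^2

Apply the Euclidean algorithm:
  p^4−19p^3+134p^2−416p+480 = (p^4+2p^3−43p^2−8p+336) + (−21p^3+177p^2−408p+144)
  p^4+2p^3−43p^2−8p+336 = (−(1/21)p−73/147)(−21p^3+177p^2−408p+144) + ((1248/49)p^2−(9984/49)p+19968/49)
  −21p^3+177p^2−408p+144 = (−(343/416)p+147/416)((1248/49)p^2−(9984/49)p+19968/49) + (0)
Last nonzero remainder: (1248/49)p^2−(9984/49)p+19968/49. Dividing through by 1248/49 gives the monic gcd p^2−8p+16.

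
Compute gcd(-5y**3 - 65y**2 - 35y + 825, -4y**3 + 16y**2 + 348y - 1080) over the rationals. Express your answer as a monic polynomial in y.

Euclidean algorithm in ℚ[y]:
  -5y**3 - 65y**2 - 35y + 825 = (5/4)(-4y**3 + 16y**2 + 348y - 1080) + (-85y**2 - 470y + 2175)
  -4y**3 + 16y**2 + 348y - 1080 = ((4/85)y - 648/1445)(-85y**2 - 470y + 2175) + ((10080/289)y - 30240/289)
  -85y**2 - 470y + 2175 = (-(4913/2016)y - 41905/2016)((10080/289)y - 30240/289) + (0)
Last nonzero remainder: (10080/289)y - 30240/289. Dividing through by 10080/289 gives the monic gcd y - 3.

y - 3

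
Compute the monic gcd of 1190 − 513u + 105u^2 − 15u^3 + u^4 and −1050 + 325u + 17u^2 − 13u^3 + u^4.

Apply the Euclidean algorithm:
  u^4 − 15u^3 + 105u^2 − 513u + 1190 = (u^4 − 13u^3 + 17u^2 + 325u − 1050) + (−2u^3 + 88u^2 − 838u + 2240)
  u^4 − 13u^3 + 17u^2 + 325u − 1050 = (−(1/2)u − 31/2)(−2u^3 + 88u^2 − 838u + 2240) + (962u^2 − 11544u + 33670)
  −2u^3 + 88u^2 − 838u + 2240 = (−(1/481)u + 32/481)(962u^2 − 11544u + 33670) + (0)
Last nonzero remainder: 962u^2 − 11544u + 33670. Dividing through by 962 gives the monic gcd u^2 − 12u + 35.

35 − 12u + u^2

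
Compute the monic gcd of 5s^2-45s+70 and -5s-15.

1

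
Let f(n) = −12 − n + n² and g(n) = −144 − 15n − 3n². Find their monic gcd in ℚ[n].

1

Apply the Euclidean algorithm:
  n² − n − 12 = (−1/3)(−3n² − 15n − 144) + (−6n − 60)
  −3n² − 15n − 144 = ((1/2)n − 5/2)(−6n − 60) + (−294)
  −6n − 60 = ((1/49)n + 10/49)(−294) + (0)
The last nonzero remainder is the constant −294, so the polynomials are coprime and gcd = 1.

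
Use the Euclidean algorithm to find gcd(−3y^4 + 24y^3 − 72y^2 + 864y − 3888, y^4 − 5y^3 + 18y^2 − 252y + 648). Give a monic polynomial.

Apply the Euclidean algorithm:
  −3y^4 + 24y^3 − 72y^2 + 864y − 3888 = (−3)(y^4 − 5y^3 + 18y^2 − 252y + 648) + (9y^3 − 18y^2 + 108y − 1944)
  y^4 − 5y^3 + 18y^2 − 252y + 648 = ((1/9)y − 1/3)(9y^3 − 18y^2 + 108y − 1944) + (0)
Last nonzero remainder: 9y^3 − 18y^2 + 108y − 1944. Dividing through by 9 gives the monic gcd y^3 − 2y^2 + 12y − 216.

y^3 − 2y^2 + 12y − 216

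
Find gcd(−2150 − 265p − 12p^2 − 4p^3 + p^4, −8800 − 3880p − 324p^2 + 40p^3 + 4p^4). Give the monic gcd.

Apply the Euclidean algorithm:
  p^4 − 4p^3 − 12p^2 − 265p − 2150 = (1/4)(4p^4 + 40p^3 − 324p^2 − 3880p − 8800) + (−14p^3 + 69p^2 + 705p + 50)
  4p^4 + 40p^3 − 324p^2 − 3880p − 8800 = (−(2/7)p − 209/49)(−14p^3 + 69p^2 + 705p + 50) + ((8415/49)p^2 − (42075/49)p − 420750/49)
  −14p^3 + 69p^2 + 705p + 50 = (−(686/8415)p − 49/8415)((8415/49)p^2 − (42075/49)p − 420750/49) + (0)
Last nonzero remainder: (8415/49)p^2 − (42075/49)p − 420750/49. Dividing through by 8415/49 gives the monic gcd p^2 − 5p − 50.

−50 − 5p + p^2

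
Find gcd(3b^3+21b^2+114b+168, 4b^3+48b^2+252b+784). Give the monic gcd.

Apply the Euclidean algorithm:
  3b^3+21b^2+114b+168 = (3/4)(4b^3+48b^2+252b+784) + (-15b^2-75b-420)
  4b^3+48b^2+252b+784 = (-(4/15)b-28/15)(-15b^2-75b-420) + (0)
Last nonzero remainder: -15b^2-75b-420. Dividing through by -15 gives the monic gcd b^2+5b+28.

b^2+5b+28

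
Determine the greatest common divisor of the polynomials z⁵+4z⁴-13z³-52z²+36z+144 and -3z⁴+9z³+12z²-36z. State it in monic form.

z³-3z²-4z+12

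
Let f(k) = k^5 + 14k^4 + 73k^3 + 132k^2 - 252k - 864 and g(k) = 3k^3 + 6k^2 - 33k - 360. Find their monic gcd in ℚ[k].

By polynomial division,
  k^5 + 14k^4 + 73k^3 + 132k^2 - 252k - 864 = ((1/3)k^2 + 4k + 20)(3k^3 + 6k^2 - 33k - 360) + (264k^2 + 1848k + 6336)
  3k^3 + 6k^2 - 33k - 360 = ((1/88)k - 5/88)(264k^2 + 1848k + 6336) + (0)
Last nonzero remainder: 264k^2 + 1848k + 6336. Dividing through by 264 gives the monic gcd k^2 + 7k + 24.

k^2 + 7k + 24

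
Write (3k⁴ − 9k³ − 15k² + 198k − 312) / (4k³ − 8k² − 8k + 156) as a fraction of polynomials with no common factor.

(3k² + 6k − 24)/(4k + 12)

By polynomial division,
  3k⁴ − 9k³ − 15k² + 198k − 312 = ((3/4)k − 3/4)(4k³ − 8k² − 8k + 156) + (−15k² + 75k − 195)
  4k³ − 8k² − 8k + 156 = (−(4/15)k − 4/5)(−15k² + 75k − 195) + (0)
Last nonzero remainder: −15k² + 75k − 195. Dividing through by −15 gives the monic gcd k² − 5k + 13.
Cancel k² − 5k + 13 from numerator and denominator to get the reduced form.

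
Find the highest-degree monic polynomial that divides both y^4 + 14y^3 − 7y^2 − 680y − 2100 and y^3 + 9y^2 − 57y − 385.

y^2 − 2y − 35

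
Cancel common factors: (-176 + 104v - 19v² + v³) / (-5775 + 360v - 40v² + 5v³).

Euclidean algorithm in ℚ[v]:
  v³ - 19v² + 104v - 176 = (1/5)(5v³ - 40v² + 360v - 5775) + (-11v² + 32v + 979)
  5v³ - 40v² + 360v - 5775 = (-(5/11)v + 280/121)(-11v² + 32v + 979) + ((88445/121)v - 88445/11)
  -11v² + 32v + 979 = (-(1331/88445)v - 10769/88445)((88445/121)v - 88445/11) + (0)
Last nonzero remainder: (88445/121)v - 88445/11. Dividing through by 88445/121 gives the monic gcd v - 11.
Cancel v - 11 from numerator and denominator to get the reduced form.

(16 - 8v + v²)/(525 + 15v + 5v²)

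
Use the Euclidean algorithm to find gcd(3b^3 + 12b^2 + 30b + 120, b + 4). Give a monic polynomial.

b + 4

Euclidean algorithm in ℚ[b]:
  3b^3 + 12b^2 + 30b + 120 = (3b^2 + 30)(b + 4) + (0)
The last nonzero remainder b + 4 is already monic.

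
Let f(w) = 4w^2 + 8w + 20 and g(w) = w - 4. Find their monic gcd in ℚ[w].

Apply the Euclidean algorithm:
  4w^2 + 8w + 20 = (4w + 24)(w - 4) + (116)
  w - 4 = ((1/116)w - 1/29)(116) + (0)
The last nonzero remainder is the constant 116, so the polynomials are coprime and gcd = 1.

1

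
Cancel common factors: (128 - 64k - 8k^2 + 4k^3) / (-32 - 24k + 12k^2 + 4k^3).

(-4 + k)/(1 + k)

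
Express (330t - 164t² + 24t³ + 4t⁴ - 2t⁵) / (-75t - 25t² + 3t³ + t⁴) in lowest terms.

(66 - 46t + 14t² - 2t³)/(-15 - 2t + t²)

Repeated division with remainder:
  -2t⁵ + 4t⁴ + 24t³ - 164t² + 330t = (-2t + 10)(t⁴ + 3t³ - 25t² - 75t) + (-56t³ - 64t² + 1080t)
  t⁴ + 3t³ - 25t² - 75t = (-(1/56)t - 13/392)(-56t³ - 64t² + 1080t) + (-(384/49)t² - (1920/49)t)
  -56t³ - 64t² + 1080t = ((343/48)t - 441/16)(-(384/49)t² - (1920/49)t) + (0)
Last nonzero remainder: -(384/49)t² - (1920/49)t. Dividing through by -384/49 gives the monic gcd t² + 5t.
Cancel t² + 5t from numerator and denominator to get the reduced form.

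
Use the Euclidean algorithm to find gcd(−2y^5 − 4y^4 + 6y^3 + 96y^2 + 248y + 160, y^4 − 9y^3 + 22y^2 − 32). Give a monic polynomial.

Euclidean algorithm in ℚ[y]:
  −2y^5 − 4y^4 + 6y^3 + 96y^2 + 248y + 160 = (−2y − 22)(y^4 − 9y^3 + 22y^2 − 32) + (−148y^3 + 580y^2 + 184y − 544)
  y^4 − 9y^3 + 22y^2 − 32 = (−(1/148)y + 47/1369)(−148y^3 + 580y^2 + 184y − 544) + ((4560/1369)y^2 − (13680/1369)y − 18240/1369)
  −148y^3 + 580y^2 + 184y − 544 = (−(50653/1140)y + 23273/570)((4560/1369)y^2 − (13680/1369)y − 18240/1369) + (0)
Last nonzero remainder: (4560/1369)y^2 − (13680/1369)y − 18240/1369. Dividing through by 4560/1369 gives the monic gcd y^2 − 3y − 4.

y^2 − 3y − 4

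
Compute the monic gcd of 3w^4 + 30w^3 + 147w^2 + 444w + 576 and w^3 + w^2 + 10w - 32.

w^2 + 3w + 16

Apply the Euclidean algorithm:
  3w^4 + 30w^3 + 147w^2 + 444w + 576 = (3w + 27)(w^3 + w^2 + 10w - 32) + (90w^2 + 270w + 1440)
  w^3 + w^2 + 10w - 32 = ((1/90)w - 1/45)(90w^2 + 270w + 1440) + (0)
Last nonzero remainder: 90w^2 + 270w + 1440. Dividing through by 90 gives the monic gcd w^2 + 3w + 16.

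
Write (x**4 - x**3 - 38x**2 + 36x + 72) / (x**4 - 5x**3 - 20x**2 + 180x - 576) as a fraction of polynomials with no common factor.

(x**2 - x - 2)/(x**2 - 5x + 16)

Apply the Euclidean algorithm:
  x**4 - x**3 - 38x**2 + 36x + 72 = (x**4 - 5x**3 - 20x**2 + 180x - 576) + (4x**3 - 18x**2 - 144x + 648)
  x**4 - 5x**3 - 20x**2 + 180x - 576 = ((1/4)x - 1/8)(4x**3 - 18x**2 - 144x + 648) + ((55/4)x**2 - 495)
  4x**3 - 18x**2 - 144x + 648 = ((16/55)x - 72/55)((55/4)x**2 - 495) + (0)
Last nonzero remainder: (55/4)x**2 - 495. Dividing through by 55/4 gives the monic gcd x**2 - 36.
Cancel x**2 - 36 from numerator and denominator to get the reduced form.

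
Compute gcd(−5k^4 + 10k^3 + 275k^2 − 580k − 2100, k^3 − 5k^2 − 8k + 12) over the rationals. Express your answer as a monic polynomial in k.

Euclidean algorithm in ℚ[k]:
  −5k^4 + 10k^3 + 275k^2 − 580k − 2100 = (−5k − 15)(k^3 − 5k^2 − 8k + 12) + (160k^2 − 640k − 1920)
  k^3 − 5k^2 − 8k + 12 = ((1/160)k − 1/160)(160k^2 − 640k − 1920) + (0)
Last nonzero remainder: 160k^2 − 640k − 1920. Dividing through by 160 gives the monic gcd k^2 − 4k − 12.

k^2 − 4k − 12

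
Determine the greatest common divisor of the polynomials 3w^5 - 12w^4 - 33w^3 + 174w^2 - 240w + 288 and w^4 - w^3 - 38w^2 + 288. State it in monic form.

Euclidean algorithm in ℚ[w]:
  3w^5 - 12w^4 - 33w^3 + 174w^2 - 240w + 288 = (3w - 9)(w^4 - w^3 - 38w^2 + 288) + (72w^3 - 168w^2 - 1104w + 2880)
  w^4 - w^3 - 38w^2 + 288 = ((1/72)w + 1/54)(72w^3 - 168w^2 - 1104w + 2880) + (-(176/9)w^2 - (176/9)w + 704/3)
  72w^3 - 168w^2 - 1104w + 2880 = (-(81/22)w + 135/11)(-(176/9)w^2 - (176/9)w + 704/3) + (0)
Last nonzero remainder: -(176/9)w^2 - (176/9)w + 704/3. Dividing through by -176/9 gives the monic gcd w^2 + w - 12.

w^2 + w - 12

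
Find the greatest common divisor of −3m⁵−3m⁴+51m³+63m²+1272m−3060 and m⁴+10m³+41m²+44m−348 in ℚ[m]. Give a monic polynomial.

m²+4m−12

Euclidean algorithm in ℚ[m]:
  −3m⁵−3m⁴+51m³+63m²+1272m−3060 = (−3m+27)(m⁴+10m³+41m²+44m−348) + (−96m³−912m²−960m+6336)
  m⁴+10m³+41m²+44m−348 = (−(1/96)m−1/192)(−96m³−912m²−960m+6336) + ((105/4)m²+105m−315)
  −96m³−912m²−960m+6336 = (−(128/35)m−704/35)((105/4)m²+105m−315) + (0)
Last nonzero remainder: (105/4)m²+105m−315. Dividing through by 105/4 gives the monic gcd m²+4m−12.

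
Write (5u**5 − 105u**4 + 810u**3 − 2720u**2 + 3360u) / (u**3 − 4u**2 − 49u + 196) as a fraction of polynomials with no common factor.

(5u**3 − 50u**2 + 120u)/(u + 7)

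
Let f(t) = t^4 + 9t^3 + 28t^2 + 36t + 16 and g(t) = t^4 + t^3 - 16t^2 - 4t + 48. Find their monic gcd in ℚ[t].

Repeated division with remainder:
  t^4 + 9t^3 + 28t^2 + 36t + 16 = (t^4 + t^3 - 16t^2 - 4t + 48) + (8t^3 + 44t^2 + 40t - 32)
  t^4 + t^3 - 16t^2 - 4t + 48 = ((1/8)t - 9/16)(8t^3 + 44t^2 + 40t - 32) + ((15/4)t^2 + (45/2)t + 30)
  8t^3 + 44t^2 + 40t - 32 = ((32/15)t - 16/15)((15/4)t^2 + (45/2)t + 30) + (0)
Last nonzero remainder: (15/4)t^2 + (45/2)t + 30. Dividing through by 15/4 gives the monic gcd t^2 + 6t + 8.

t^2 + 6t + 8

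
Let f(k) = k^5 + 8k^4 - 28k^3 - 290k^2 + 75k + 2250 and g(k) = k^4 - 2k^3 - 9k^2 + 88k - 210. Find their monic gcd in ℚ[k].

Apply the Euclidean algorithm:
  k^5 + 8k^4 - 28k^3 - 290k^2 + 75k + 2250 = (k + 10)(k^4 - 2k^3 - 9k^2 + 88k - 210) + (k^3 - 288k^2 - 595k + 4350)
  k^4 - 2k^3 - 9k^2 + 88k - 210 = (k + 286)(k^3 - 288k^2 - 595k + 4350) + (82954k^2 + 165908k - 1244310)
  k^3 - 288k^2 - 595k + 4350 = ((1/82954)k - 145/41477)(82954k^2 + 165908k - 1244310) + (0)
Last nonzero remainder: 82954k^2 + 165908k - 1244310. Dividing through by 82954 gives the monic gcd k^2 + 2k - 15.

k^2 + 2k - 15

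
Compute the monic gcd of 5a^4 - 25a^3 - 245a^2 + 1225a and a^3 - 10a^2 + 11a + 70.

a^2 - 12a + 35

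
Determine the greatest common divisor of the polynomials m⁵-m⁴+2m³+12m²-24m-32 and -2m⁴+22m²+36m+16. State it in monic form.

m²+3m+2

Euclidean algorithm in ℚ[m]:
  m⁵-m⁴+2m³+12m²-24m-32 = (-(1/2)m+1/2)(-2m⁴+22m²+36m+16) + (13m³+19m²-34m-40)
  -2m⁴+22m²+36m+16 = (-(2/13)m+38/169)(13m³+19m²-34m-40) + ((2112/169)m²+(6336/169)m+4224/169)
  13m³+19m²-34m-40 = ((2197/2112)m-845/528)((2112/169)m²+(6336/169)m+4224/169) + (0)
Last nonzero remainder: (2112/169)m²+(6336/169)m+4224/169. Dividing through by 2112/169 gives the monic gcd m²+3m+2.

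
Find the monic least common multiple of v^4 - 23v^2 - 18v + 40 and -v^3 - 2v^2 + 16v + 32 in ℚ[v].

v^5 - 4v^4 - 23v^3 + 74v^2 + 112v - 160

Euclidean algorithm in ℚ[v]:
  v^4 - 23v^2 - 18v + 40 = (-v + 2)(-v^3 - 2v^2 + 16v + 32) + (-3v^2 - 18v - 24)
  -v^3 - 2v^2 + 16v + 32 = ((1/3)v - 4/3)(-3v^2 - 18v - 24) + (0)
Last nonzero remainder: -3v^2 - 18v - 24. Dividing through by -3 gives the monic gcd v^2 + 6v + 8.
Then lcm(f, g) = f·g / gcd(f, g); expanding and making the result monic gives the answer.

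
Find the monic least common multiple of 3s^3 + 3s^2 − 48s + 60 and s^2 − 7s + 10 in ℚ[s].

s^4 − 4s^3 − 21s^2 + 100s − 100

Repeated division with remainder:
  3s^3 + 3s^2 − 48s + 60 = (3s + 24)(s^2 − 7s + 10) + (90s − 180)
  s^2 − 7s + 10 = ((1/90)s − 1/18)(90s − 180) + (0)
Last nonzero remainder: 90s − 180. Dividing through by 90 gives the monic gcd s − 2.
Then lcm(f, g) = f·g / gcd(f, g); expanding and making the result monic gives the answer.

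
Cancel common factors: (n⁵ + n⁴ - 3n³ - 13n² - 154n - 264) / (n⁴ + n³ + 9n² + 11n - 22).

Euclidean algorithm in ℚ[n]:
  n⁵ + n⁴ - 3n³ - 13n² - 154n - 264 = (n)(n⁴ + n³ + 9n² + 11n - 22) + (-12n³ - 24n² - 132n - 264)
  n⁴ + n³ + 9n² + 11n - 22 = (-(1/12)n + 1/12)(-12n³ - 24n² - 132n - 264) + (0)
Last nonzero remainder: -12n³ - 24n² - 132n - 264. Dividing through by -12 gives the monic gcd n³ + 2n² + 11n + 22.
Cancel n³ + 2n² + 11n + 22 from numerator and denominator to get the reduced form.

(n² - n - 12)/(n - 1)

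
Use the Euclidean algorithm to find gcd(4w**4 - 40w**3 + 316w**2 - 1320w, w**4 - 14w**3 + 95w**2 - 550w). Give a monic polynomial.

By polynomial division,
  4w**4 - 40w**3 + 316w**2 - 1320w = (4)(w**4 - 14w**3 + 95w**2 - 550w) + (16w**3 - 64w**2 + 880w)
  w**4 - 14w**3 + 95w**2 - 550w = ((1/16)w - 5/8)(16w**3 - 64w**2 + 880w) + (0)
Last nonzero remainder: 16w**3 - 64w**2 + 880w. Dividing through by 16 gives the monic gcd w**3 - 4w**2 + 55w.

w**3 - 4w**2 + 55w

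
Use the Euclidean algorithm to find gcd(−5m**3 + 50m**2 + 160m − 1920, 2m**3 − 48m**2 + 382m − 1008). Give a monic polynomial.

m − 8

Apply the Euclidean algorithm:
  −5m**3 + 50m**2 + 160m − 1920 = (−5/2)(2m**3 − 48m**2 + 382m − 1008) + (−70m**2 + 1115m − 4440)
  2m**3 − 48m**2 + 382m − 1008 = (−(1/35)m + 113/490)(−70m**2 + 1115m − 4440) + (−(195/98)m + 780/49)
  −70m**2 + 1115m − 4440 = ((1372/39)m − 3626/13)(−(195/98)m + 780/49) + (0)
Last nonzero remainder: −(195/98)m + 780/49. Dividing through by −195/98 gives the monic gcd m − 8.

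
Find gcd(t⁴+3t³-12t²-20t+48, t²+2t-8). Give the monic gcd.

t²+2t-8

Apply the Euclidean algorithm:
  t⁴+3t³-12t²-20t+48 = (t²+t-6)(t²+2t-8) + (0)
The last nonzero remainder t²+2t-8 is already monic.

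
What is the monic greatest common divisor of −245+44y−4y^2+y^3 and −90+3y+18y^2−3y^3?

Euclidean algorithm in ℚ[y]:
  y^3−4y^2+44y−245 = (−1/3)(−3y^3+18y^2+3y−90) + (2y^2+45y−275)
  −3y^3+18y^2+3y−90 = (−(3/2)y+171/4)(2y^2+45y−275) + (−(9333/4)y+46665/4)
  2y^2+45y−275 = (−(8/9333)y−220/9333)(−(9333/4)y+46665/4) + (0)
Last nonzero remainder: −(9333/4)y+46665/4. Dividing through by −9333/4 gives the monic gcd y−5.

−5+y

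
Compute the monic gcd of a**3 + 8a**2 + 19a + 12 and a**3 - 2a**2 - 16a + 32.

a + 4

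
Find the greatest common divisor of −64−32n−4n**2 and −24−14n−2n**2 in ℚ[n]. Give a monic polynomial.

4+n

Euclidean algorithm in ℚ[n]:
  −4n**2−32n−64 = (2)(−2n**2−14n−24) + (−4n−16)
  −2n**2−14n−24 = ((1/2)n+3/2)(−4n−16) + (0)
Last nonzero remainder: −4n−16. Dividing through by −4 gives the monic gcd n+4.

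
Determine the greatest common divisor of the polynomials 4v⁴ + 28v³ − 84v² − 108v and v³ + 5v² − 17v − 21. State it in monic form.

v² − 2v − 3

By polynomial division,
  4v⁴ + 28v³ − 84v² − 108v = (4v + 8)(v³ + 5v² − 17v − 21) + (−56v² + 112v + 168)
  v³ + 5v² − 17v − 21 = (−(1/56)v − 1/8)(−56v² + 112v + 168) + (0)
Last nonzero remainder: −56v² + 112v + 168. Dividing through by −56 gives the monic gcd v² − 2v − 3.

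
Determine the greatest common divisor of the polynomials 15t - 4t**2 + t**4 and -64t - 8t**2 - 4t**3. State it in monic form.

t

Apply the Euclidean algorithm:
  t**4 - 4t**2 + 15t = (-(1/4)t + 1/2)(-4t**3 - 8t**2 - 64t) + (-16t**2 + 47t)
  -4t**3 - 8t**2 - 64t = ((1/4)t + 79/64)(-16t**2 + 47t) + (-(7809/64)t)
  -16t**2 + 47t = ((1024/7809)t - 3008/7809)(-(7809/64)t) + (0)
Last nonzero remainder: -(7809/64)t. Dividing through by -7809/64 gives the monic gcd t.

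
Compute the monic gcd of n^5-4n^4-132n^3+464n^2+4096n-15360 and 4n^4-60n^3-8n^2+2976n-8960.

n^2-14n+40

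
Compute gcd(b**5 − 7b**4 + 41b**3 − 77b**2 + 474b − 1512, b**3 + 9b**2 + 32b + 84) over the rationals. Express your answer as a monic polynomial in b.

b**2 + 3b + 14

Apply the Euclidean algorithm:
  b**5 − 7b**4 + 41b**3 − 77b**2 + 474b − 1512 = (b**2 − 16b + 153)(b**3 + 9b**2 + 32b + 84) + (−1026b**2 − 3078b − 14364)
  b**3 + 9b**2 + 32b + 84 = (−(1/1026)b − 1/171)(−1026b**2 − 3078b − 14364) + (0)
Last nonzero remainder: −1026b**2 − 3078b − 14364. Dividing through by −1026 gives the monic gcd b**2 + 3b + 14.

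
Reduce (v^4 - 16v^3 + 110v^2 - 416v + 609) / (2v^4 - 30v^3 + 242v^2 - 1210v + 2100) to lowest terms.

(v^2 - 6v + 29)/(2v^2 - 10v + 100)

Apply the Euclidean algorithm:
  v^4 - 16v^3 + 110v^2 - 416v + 609 = (1/2)(2v^4 - 30v^3 + 242v^2 - 1210v + 2100) + (-v^3 - 11v^2 + 189v - 441)
  2v^4 - 30v^3 + 242v^2 - 1210v + 2100 = (-2v + 52)(-v^3 - 11v^2 + 189v - 441) + (1192v^2 - 11920v + 25032)
  -v^3 - 11v^2 + 189v - 441 = (-(1/1192)v - 21/1192)(1192v^2 - 11920v + 25032) + (0)
Last nonzero remainder: 1192v^2 - 11920v + 25032. Dividing through by 1192 gives the monic gcd v^2 - 10v + 21.
Cancel v^2 - 10v + 21 from numerator and denominator to get the reduced form.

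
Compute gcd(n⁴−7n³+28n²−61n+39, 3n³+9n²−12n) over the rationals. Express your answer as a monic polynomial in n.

Repeated division with remainder:
  n⁴−7n³+28n²−61n+39 = ((1/3)n−10/3)(3n³+9n²−12n) + (62n²−101n+39)
  3n³+9n²−12n = ((3/62)n+861/3844)(62n²−101n+39) + ((33579/3844)n−33579/3844)
  62n²−101n+39 = ((238328/33579)n−3844/861)((33579/3844)n−33579/3844) + (0)
Last nonzero remainder: (33579/3844)n−33579/3844. Dividing through by 33579/3844 gives the monic gcd n−1.

n−1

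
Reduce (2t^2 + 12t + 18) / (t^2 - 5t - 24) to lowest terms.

(2t + 6)/(t - 8)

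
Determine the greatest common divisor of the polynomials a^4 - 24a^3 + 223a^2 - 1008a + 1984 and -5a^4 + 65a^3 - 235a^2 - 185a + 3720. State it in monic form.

a^3 - 16a^2 + 95a - 248

By polynomial division,
  a^4 - 24a^3 + 223a^2 - 1008a + 1984 = (-1/5)(-5a^4 + 65a^3 - 235a^2 - 185a + 3720) + (-11a^3 + 176a^2 - 1045a + 2728)
  -5a^4 + 65a^3 - 235a^2 - 185a + 3720 = ((5/11)a + 15/11)(-11a^3 + 176a^2 - 1045a + 2728) + (0)
Last nonzero remainder: -11a^3 + 176a^2 - 1045a + 2728. Dividing through by -11 gives the monic gcd a^3 - 16a^2 + 95a - 248.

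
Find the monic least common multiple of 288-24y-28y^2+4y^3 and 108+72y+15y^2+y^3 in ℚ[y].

Apply the Euclidean algorithm:
  4y^3-28y^2-24y+288 = (4)(y^3+15y^2+72y+108) + (-88y^2-312y-144)
  y^3+15y^2+72y+108 = (-(1/88)y-63/484)(-88y^2-312y-144) + ((3600/121)y+10800/121)
  -88y^2-312y-144 = (-(1331/450)y-121/75)((3600/121)y+10800/121) + (0)
Last nonzero remainder: (3600/121)y+10800/121. Dividing through by 3600/121 gives the monic gcd y+3.
Then lcm(f, g) = f·g / gcd(f, g); expanding and making the result monic gives the answer.

2592+648y-252y^2-54y^3+5y^4+y^5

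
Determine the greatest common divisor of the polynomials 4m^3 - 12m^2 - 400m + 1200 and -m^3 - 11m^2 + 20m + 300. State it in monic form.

By polynomial division,
  4m^3 - 12m^2 - 400m + 1200 = (-4)(-m^3 - 11m^2 + 20m + 300) + (-56m^2 - 320m + 2400)
  -m^3 - 11m^2 + 20m + 300 = ((1/56)m + 37/392)(-56m^2 - 320m + 2400) + ((360/49)m + 3600/49)
  -56m^2 - 320m + 2400 = (-(343/45)m + 98/3)((360/49)m + 3600/49) + (0)
Last nonzero remainder: (360/49)m + 3600/49. Dividing through by 360/49 gives the monic gcd m + 10.

m + 10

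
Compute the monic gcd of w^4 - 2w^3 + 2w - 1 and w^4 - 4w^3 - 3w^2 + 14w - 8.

Repeated division with remainder:
  w^4 - 2w^3 + 2w - 1 = (w^4 - 4w^3 - 3w^2 + 14w - 8) + (2w^3 + 3w^2 - 12w + 7)
  w^4 - 4w^3 - 3w^2 + 14w - 8 = ((1/2)w - 11/4)(2w^3 + 3w^2 - 12w + 7) + ((45/4)w^2 - (45/2)w + 45/4)
  2w^3 + 3w^2 - 12w + 7 = ((8/45)w + 28/45)((45/4)w^2 - (45/2)w + 45/4) + (0)
Last nonzero remainder: (45/4)w^2 - (45/2)w + 45/4. Dividing through by 45/4 gives the monic gcd w^2 - 2w + 1.

w^2 - 2w + 1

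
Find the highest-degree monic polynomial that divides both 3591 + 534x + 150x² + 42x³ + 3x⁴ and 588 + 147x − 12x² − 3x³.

Repeated division with remainder:
  3x⁴ + 42x³ + 150x² + 534x + 3591 = (−x − 10)(−3x³ − 12x² + 147x + 588) + (177x² + 2592x + 9471)
  −3x³ − 12x² + 147x + 588 = (−(1/59)x + 628/3481)(177x² + 2592x + 9471) + (−(557280/3481)x − 3900960/3481)
  177x² + 2592x + 9471 = (−(205379/185760)x − 1569931/185760)(−(557280/3481)x − 3900960/3481) + (0)
Last nonzero remainder: −(557280/3481)x − 3900960/3481. Dividing through by −557280/3481 gives the monic gcd x + 7.

7 + x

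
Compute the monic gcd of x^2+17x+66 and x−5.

1

Euclidean algorithm in ℚ[x]:
  x^2+17x+66 = (x+22)(x−5) + (176)
  x−5 = ((1/176)x−5/176)(176) + (0)
The last nonzero remainder is the constant 176, so the polynomials are coprime and gcd = 1.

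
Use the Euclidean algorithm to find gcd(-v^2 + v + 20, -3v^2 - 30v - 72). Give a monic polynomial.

Euclidean algorithm in ℚ[v]:
  -v^2 + v + 20 = (1/3)(-3v^2 - 30v - 72) + (11v + 44)
  -3v^2 - 30v - 72 = (-(3/11)v - 18/11)(11v + 44) + (0)
Last nonzero remainder: 11v + 44. Dividing through by 11 gives the monic gcd v + 4.

v + 4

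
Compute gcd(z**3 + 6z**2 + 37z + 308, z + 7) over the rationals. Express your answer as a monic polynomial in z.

z + 7

Euclidean algorithm in ℚ[z]:
  z**3 + 6z**2 + 37z + 308 = (z**2 - z + 44)(z + 7) + (0)
The last nonzero remainder z + 7 is already monic.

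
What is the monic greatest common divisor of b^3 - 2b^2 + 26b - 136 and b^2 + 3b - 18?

1

By polynomial division,
  b^3 - 2b^2 + 26b - 136 = (b - 5)(b^2 + 3b - 18) + (59b - 226)
  b^2 + 3b - 18 = ((1/59)b + 403/3481)(59b - 226) + (28420/3481)
  59b - 226 = ((205379/28420)b - 393353/14210)(28420/3481) + (0)
The last nonzero remainder is the constant 28420/3481, so the polynomials are coprime and gcd = 1.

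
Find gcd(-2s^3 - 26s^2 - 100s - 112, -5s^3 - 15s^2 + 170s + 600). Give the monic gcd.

Euclidean algorithm in ℚ[s]:
  -2s^3 - 26s^2 - 100s - 112 = (2/5)(-5s^3 - 15s^2 + 170s + 600) + (-20s^2 - 168s - 352)
  -5s^3 - 15s^2 + 170s + 600 = ((1/4)s - 27/20)(-20s^2 - 168s - 352) + ((156/5)s + 624/5)
  -20s^2 - 168s - 352 = (-(25/39)s - 110/39)((156/5)s + 624/5) + (0)
Last nonzero remainder: (156/5)s + 624/5. Dividing through by 156/5 gives the monic gcd s + 4.

s + 4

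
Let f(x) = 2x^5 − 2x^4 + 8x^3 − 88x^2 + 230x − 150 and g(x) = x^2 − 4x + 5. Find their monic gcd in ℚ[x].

x^2 − 4x + 5

Apply the Euclidean algorithm:
  2x^5 − 2x^4 + 8x^3 − 88x^2 + 230x − 150 = (2x^3 + 6x^2 + 22x − 30)(x^2 − 4x + 5) + (0)
The last nonzero remainder x^2 − 4x + 5 is already monic.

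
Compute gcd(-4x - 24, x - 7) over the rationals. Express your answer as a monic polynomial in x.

1

By polynomial division,
  -4x - 24 = (-4)(x - 7) + (-52)
  x - 7 = (-(1/52)x + 7/52)(-52) + (0)
The last nonzero remainder is the constant -52, so the polynomials are coprime and gcd = 1.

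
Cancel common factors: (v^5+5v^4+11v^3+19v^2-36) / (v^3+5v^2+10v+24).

(v^3+4v^2+v-6)/(v+4)

Euclidean algorithm in ℚ[v]:
  v^5+5v^4+11v^3+19v^2-36 = (v^2+1)(v^3+5v^2+10v+24) + (-10v^2-10v-60)
  v^3+5v^2+10v+24 = (-(1/10)v-2/5)(-10v^2-10v-60) + (0)
Last nonzero remainder: -10v^2-10v-60. Dividing through by -10 gives the monic gcd v^2+v+6.
Cancel v^2+v+6 from numerator and denominator to get the reduced form.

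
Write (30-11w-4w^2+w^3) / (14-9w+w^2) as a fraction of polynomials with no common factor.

(-15-2w+w^2)/(-7+w)

Apply the Euclidean algorithm:
  w^3-4w^2-11w+30 = (w+5)(w^2-9w+14) + (20w-40)
  w^2-9w+14 = ((1/20)w-7/20)(20w-40) + (0)
Last nonzero remainder: 20w-40. Dividing through by 20 gives the monic gcd w-2.
Cancel w-2 from numerator and denominator to get the reduced form.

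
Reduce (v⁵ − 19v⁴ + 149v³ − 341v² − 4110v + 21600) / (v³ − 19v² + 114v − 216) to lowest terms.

By polynomial division,
  v⁵ − 19v⁴ + 149v³ − 341v² − 4110v + 21600 = (v² + 35)(v³ − 19v² + 114v − 216) + (540v² − 8100v + 29160)
  v³ − 19v² + 114v − 216 = ((1/540)v − 1/135)(540v² − 8100v + 29160) + (0)
Last nonzero remainder: 540v² − 8100v + 29160. Dividing through by 540 gives the monic gcd v² − 15v + 54.
Cancel v² − 15v + 54 from numerator and denominator to get the reduced form.

(v³ − 4v² + 35v + 400)/(v − 4)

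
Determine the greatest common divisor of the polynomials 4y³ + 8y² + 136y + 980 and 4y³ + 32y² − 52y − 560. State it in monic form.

y + 5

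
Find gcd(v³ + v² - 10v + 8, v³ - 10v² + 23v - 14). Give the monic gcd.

v² - 3v + 2

Apply the Euclidean algorithm:
  v³ + v² - 10v + 8 = (v³ - 10v² + 23v - 14) + (11v² - 33v + 22)
  v³ - 10v² + 23v - 14 = ((1/11)v - 7/11)(11v² - 33v + 22) + (0)
Last nonzero remainder: 11v² - 33v + 22. Dividing through by 11 gives the monic gcd v² - 3v + 2.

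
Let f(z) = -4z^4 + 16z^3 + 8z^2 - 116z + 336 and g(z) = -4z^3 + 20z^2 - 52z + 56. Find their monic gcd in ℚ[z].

Apply the Euclidean algorithm:
  -4z^4 + 16z^3 + 8z^2 - 116z + 336 = (z + 1)(-4z^3 + 20z^2 - 52z + 56) + (40z^2 - 120z + 280)
  -4z^3 + 20z^2 - 52z + 56 = (-(1/10)z + 1/5)(40z^2 - 120z + 280) + (0)
Last nonzero remainder: 40z^2 - 120z + 280. Dividing through by 40 gives the monic gcd z^2 - 3z + 7.

z^2 - 3z + 7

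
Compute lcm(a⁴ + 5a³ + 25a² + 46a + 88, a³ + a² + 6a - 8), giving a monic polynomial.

a⁵ + 4a⁴ + 20a³ + 21a² + 42a - 88

By polynomial division,
  a⁴ + 5a³ + 25a² + 46a + 88 = (a + 4)(a³ + a² + 6a - 8) + (15a² + 30a + 120)
  a³ + a² + 6a - 8 = ((1/15)a - 1/15)(15a² + 30a + 120) + (0)
Last nonzero remainder: 15a² + 30a + 120. Dividing through by 15 gives the monic gcd a² + 2a + 8.
Then lcm(f, g) = f·g / gcd(f, g); expanding and making the result monic gives the answer.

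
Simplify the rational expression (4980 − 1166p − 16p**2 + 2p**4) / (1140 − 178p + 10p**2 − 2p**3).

(415 − 28p − 6p**2 − p**3)/(95 + p + p**2)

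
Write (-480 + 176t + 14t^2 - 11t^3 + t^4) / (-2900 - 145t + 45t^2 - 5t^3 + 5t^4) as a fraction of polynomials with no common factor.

By polynomial division,
  t^4 - 11t^3 + 14t^2 + 176t - 480 = (1/5)(5t^4 - 5t^3 + 45t^2 - 145t - 2900) + (-10t^3 + 5t^2 + 205t + 100)
  5t^4 - 5t^3 + 45t^2 - 145t - 2900 = (-(1/2)t + 1/4)(-10t^3 + 5t^2 + 205t + 100) + ((585/4)t^2 - (585/4)t - 2925)
  -10t^3 + 5t^2 + 205t + 100 = (-(8/117)t - 4/117)((585/4)t^2 - (585/4)t - 2925) + (0)
Last nonzero remainder: (585/4)t^2 - (585/4)t - 2925. Dividing through by 585/4 gives the monic gcd t^2 - t - 20.
Cancel t^2 - t - 20 from numerator and denominator to get the reduced form.

(24 - 10t + t^2)/(145 + 5t^2)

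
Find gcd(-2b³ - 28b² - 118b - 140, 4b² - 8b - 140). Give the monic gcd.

b + 5

Repeated division with remainder:
  -2b³ - 28b² - 118b - 140 = (-(1/2)b - 8)(4b² - 8b - 140) + (-252b - 1260)
  4b² - 8b - 140 = (-(1/63)b + 1/9)(-252b - 1260) + (0)
Last nonzero remainder: -252b - 1260. Dividing through by -252 gives the monic gcd b + 5.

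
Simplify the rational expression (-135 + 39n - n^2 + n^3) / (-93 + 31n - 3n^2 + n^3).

(45 + 2n + n^2)/(31 + n^2)

Euclidean algorithm in ℚ[n]:
  n^3 - n^2 + 39n - 135 = (n^3 - 3n^2 + 31n - 93) + (2n^2 + 8n - 42)
  n^3 - 3n^2 + 31n - 93 = ((1/2)n - 7/2)(2n^2 + 8n - 42) + (80n - 240)
  2n^2 + 8n - 42 = ((1/40)n + 7/40)(80n - 240) + (0)
Last nonzero remainder: 80n - 240. Dividing through by 80 gives the monic gcd n - 3.
Cancel n - 3 from numerator and denominator to get the reduced form.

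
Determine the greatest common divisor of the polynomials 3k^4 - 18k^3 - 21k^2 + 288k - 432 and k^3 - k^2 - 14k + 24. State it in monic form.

k^2 + k - 12

Repeated division with remainder:
  3k^4 - 18k^3 - 21k^2 + 288k - 432 = (3k - 15)(k^3 - k^2 - 14k + 24) + (6k^2 + 6k - 72)
  k^3 - k^2 - 14k + 24 = ((1/6)k - 1/3)(6k^2 + 6k - 72) + (0)
Last nonzero remainder: 6k^2 + 6k - 72. Dividing through by 6 gives the monic gcd k^2 + k - 12.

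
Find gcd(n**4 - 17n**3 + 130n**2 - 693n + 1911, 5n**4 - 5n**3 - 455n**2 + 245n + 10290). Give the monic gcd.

n**2 - 14n + 49

Euclidean algorithm in ℚ[n]:
  n**4 - 17n**3 + 130n**2 - 693n + 1911 = (1/5)(5n**4 - 5n**3 - 455n**2 + 245n + 10290) + (-16n**3 + 221n**2 - 742n - 147)
  5n**4 - 5n**3 - 455n**2 + 245n + 10290 = (-(5/16)n - 1025/256)(-16n**3 + 221n**2 - 742n - 147) + ((50685/256)n**2 - (354795/128)n + 2483565/256)
  -16n**3 + 221n**2 - 742n - 147 = (-(4096/50685)n - 256/16895)((50685/256)n**2 - (354795/128)n + 2483565/256) + (0)
Last nonzero remainder: (50685/256)n**2 - (354795/128)n + 2483565/256. Dividing through by 50685/256 gives the monic gcd n**2 - 14n + 49.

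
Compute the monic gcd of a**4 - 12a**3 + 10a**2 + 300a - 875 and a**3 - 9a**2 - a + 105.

a**2 - 12a + 35

Repeated division with remainder:
  a**4 - 12a**3 + 10a**2 + 300a - 875 = (a - 3)(a**3 - 9a**2 - a + 105) + (-16a**2 + 192a - 560)
  a**3 - 9a**2 - a + 105 = (-(1/16)a - 3/16)(-16a**2 + 192a - 560) + (0)
Last nonzero remainder: -16a**2 + 192a - 560. Dividing through by -16 gives the monic gcd a**2 - 12a + 35.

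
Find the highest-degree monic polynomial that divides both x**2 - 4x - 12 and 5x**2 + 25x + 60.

Euclidean algorithm in ℚ[x]:
  x**2 - 4x - 12 = (1/5)(5x**2 + 25x + 60) + (-9x - 24)
  5x**2 + 25x + 60 = (-(5/9)x - 35/27)(-9x - 24) + (260/9)
  -9x - 24 = (-(81/260)x - 54/65)(260/9) + (0)
The last nonzero remainder is the constant 260/9, so the polynomials are coprime and gcd = 1.

1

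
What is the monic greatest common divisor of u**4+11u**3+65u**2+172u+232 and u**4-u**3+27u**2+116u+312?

u**2+4u+8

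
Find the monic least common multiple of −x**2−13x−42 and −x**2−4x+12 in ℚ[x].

x**3+11x**2+16x−84

By polynomial division,
  −x**2−13x−42 = (−x**2−4x+12) + (−9x−54)
  −x**2−4x+12 = ((1/9)x−2/9)(−9x−54) + (0)
Last nonzero remainder: −9x−54. Dividing through by −9 gives the monic gcd x+6.
Then lcm(f, g) = f·g / gcd(f, g); expanding and making the result monic gives the answer.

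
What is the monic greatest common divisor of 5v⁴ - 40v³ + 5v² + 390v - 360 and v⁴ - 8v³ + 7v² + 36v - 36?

v² - 7v + 6

Euclidean algorithm in ℚ[v]:
  5v⁴ - 40v³ + 5v² + 390v - 360 = (5)(v⁴ - 8v³ + 7v² + 36v - 36) + (-30v² + 210v - 180)
  v⁴ - 8v³ + 7v² + 36v - 36 = (-(1/30)v² + (1/30)v + 1/5)(-30v² + 210v - 180) + (0)
Last nonzero remainder: -30v² + 210v - 180. Dividing through by -30 gives the monic gcd v² - 7v + 6.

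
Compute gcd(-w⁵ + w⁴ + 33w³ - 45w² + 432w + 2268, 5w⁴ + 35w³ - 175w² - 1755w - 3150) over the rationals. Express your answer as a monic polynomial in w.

Repeated division with remainder:
  -w⁵ + w⁴ + 33w³ - 45w² + 432w + 2268 = (-(1/5)w + 8/5)(5w⁴ + 35w³ - 175w² - 1755w - 3150) + (-58w³ - 116w² + 2610w + 7308)
  5w⁴ + 35w³ - 175w² - 1755w - 3150 = (-(5/58)w - 25/58)(-58w³ - 116w² + 2610w + 7308) + (0)
Last nonzero remainder: -58w³ - 116w² + 2610w + 7308. Dividing through by -58 gives the monic gcd w³ + 2w² - 45w - 126.

w³ + 2w² - 45w - 126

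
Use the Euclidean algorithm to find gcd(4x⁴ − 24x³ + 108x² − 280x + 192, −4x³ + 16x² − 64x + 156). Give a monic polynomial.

x − 3

By polynomial division,
  4x⁴ − 24x³ + 108x² − 280x + 192 = (−x + 2)(−4x³ + 16x² − 64x + 156) + (12x² + 4x − 120)
  −4x³ + 16x² − 64x + 156 = (−(1/3)x + 13/9)(12x² + 4x − 120) + (−(988/9)x + 988/3)
  12x² + 4x − 120 = (−(27/247)x − 90/247)(−(988/9)x + 988/3) + (0)
Last nonzero remainder: −(988/9)x + 988/3. Dividing through by −988/9 gives the monic gcd x − 3.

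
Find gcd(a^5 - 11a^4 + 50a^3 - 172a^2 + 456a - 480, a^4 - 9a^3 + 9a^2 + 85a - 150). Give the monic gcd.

a^2 - 7a + 10

By polynomial division,
  a^5 - 11a^4 + 50a^3 - 172a^2 + 456a - 480 = (a - 2)(a^4 - 9a^3 + 9a^2 + 85a - 150) + (23a^3 - 239a^2 + 776a - 780)
  a^4 - 9a^3 + 9a^2 + 85a - 150 = ((1/23)a + 32/529)(23a^3 - 239a^2 + 776a - 780) + (-(5439/529)a^2 + (38073/529)a - 54390/529)
  23a^3 - 239a^2 + 776a - 780 = (-(12167/5439)a + 13754/1813)(-(5439/529)a^2 + (38073/529)a - 54390/529) + (0)
Last nonzero remainder: -(5439/529)a^2 + (38073/529)a - 54390/529. Dividing through by -5439/529 gives the monic gcd a^2 - 7a + 10.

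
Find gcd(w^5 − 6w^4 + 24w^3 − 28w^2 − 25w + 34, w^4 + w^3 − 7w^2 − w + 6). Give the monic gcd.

w^3 − 2w^2 − w + 2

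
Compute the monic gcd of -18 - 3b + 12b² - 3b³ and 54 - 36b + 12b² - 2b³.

By polynomial division,
  -3b³ + 12b² - 3b - 18 = (3/2)(-2b³ + 12b² - 36b + 54) + (-6b² + 51b - 99)
  -2b³ + 12b² - 36b + 54 = ((1/3)b + 5/6)(-6b² + 51b - 99) + (-(91/2)b + 273/2)
  -6b² + 51b - 99 = ((12/91)b - 66/91)(-(91/2)b + 273/2) + (0)
Last nonzero remainder: -(91/2)b + 273/2. Dividing through by -91/2 gives the monic gcd b - 3.

-3 + b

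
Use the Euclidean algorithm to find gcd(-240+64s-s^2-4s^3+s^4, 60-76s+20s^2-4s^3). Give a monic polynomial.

15-4s+s^2

Euclidean algorithm in ℚ[s]:
  s^4-4s^3-s^2+64s-240 = (-(1/4)s-1/4)(-4s^3+20s^2-76s+60) + (-15s^2+60s-225)
  -4s^3+20s^2-76s+60 = ((4/15)s-4/15)(-15s^2+60s-225) + (0)
Last nonzero remainder: -15s^2+60s-225. Dividing through by -15 gives the monic gcd s^2-4s+15.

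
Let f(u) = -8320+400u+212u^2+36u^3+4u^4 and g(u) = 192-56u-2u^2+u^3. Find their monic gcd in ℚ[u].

-32+4u+u^2

By polynomial division,
  4u^4+36u^3+212u^2+400u-8320 = (4u+44)(u^3-2u^2-56u+192) + (524u^2+2096u-16768)
  u^3-2u^2-56u+192 = ((1/524)u-3/262)(524u^2+2096u-16768) + (0)
Last nonzero remainder: 524u^2+2096u-16768. Dividing through by 524 gives the monic gcd u^2+4u-32.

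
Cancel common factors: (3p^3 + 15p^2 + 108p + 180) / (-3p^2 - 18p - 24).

(-p^2 - 3p - 30)/(p + 4)

Euclidean algorithm in ℚ[p]:
  3p^3 + 15p^2 + 108p + 180 = (-p + 1)(-3p^2 - 18p - 24) + (102p + 204)
  -3p^2 - 18p - 24 = (-(1/34)p - 2/17)(102p + 204) + (0)
Last nonzero remainder: 102p + 204. Dividing through by 102 gives the monic gcd p + 2.
Cancel p + 2 from numerator and denominator to get the reduced form.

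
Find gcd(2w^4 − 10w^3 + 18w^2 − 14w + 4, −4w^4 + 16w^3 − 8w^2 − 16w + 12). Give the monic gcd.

By polynomial division,
  2w^4 − 10w^3 + 18w^2 − 14w + 4 = (−1/2)(−4w^4 + 16w^3 − 8w^2 − 16w + 12) + (−2w^3 + 14w^2 − 22w + 10)
  −4w^4 + 16w^3 − 8w^2 − 16w + 12 = (2w + 6)(−2w^3 + 14w^2 − 22w + 10) + (−48w^2 + 96w − 48)
  −2w^3 + 14w^2 − 22w + 10 = ((1/24)w − 5/24)(−48w^2 + 96w − 48) + (0)
Last nonzero remainder: −48w^2 + 96w − 48. Dividing through by −48 gives the monic gcd w^2 − 2w + 1.

w^2 − 2w + 1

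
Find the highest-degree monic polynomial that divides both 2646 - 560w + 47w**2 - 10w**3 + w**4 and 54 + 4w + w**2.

By polynomial division,
  w**4 - 10w**3 + 47w**2 - 560w + 2646 = (w**2 - 14w + 49)(w**2 + 4w + 54) + (0)
The last nonzero remainder w**2 + 4w + 54 is already monic.

54 + 4w + w**2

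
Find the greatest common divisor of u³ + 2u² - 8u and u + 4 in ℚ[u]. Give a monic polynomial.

u + 4

By polynomial division,
  u³ + 2u² - 8u = (u² - 2u)(u + 4) + (0)
The last nonzero remainder u + 4 is already monic.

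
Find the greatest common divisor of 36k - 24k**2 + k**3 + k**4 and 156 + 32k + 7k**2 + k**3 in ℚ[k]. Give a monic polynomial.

6 + k

Apply the Euclidean algorithm:
  k**4 + k**3 - 24k**2 + 36k = (k - 6)(k**3 + 7k**2 + 32k + 156) + (-14k**2 + 72k + 936)
  k**3 + 7k**2 + 32k + 156 = (-(1/14)k - 85/98)(-14k**2 + 72k + 936) + ((7904/49)k + 47424/49)
  -14k**2 + 72k + 936 = (-(343/3952)k + 147/152)((7904/49)k + 47424/49) + (0)
Last nonzero remainder: (7904/49)k + 47424/49. Dividing through by 7904/49 gives the monic gcd k + 6.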